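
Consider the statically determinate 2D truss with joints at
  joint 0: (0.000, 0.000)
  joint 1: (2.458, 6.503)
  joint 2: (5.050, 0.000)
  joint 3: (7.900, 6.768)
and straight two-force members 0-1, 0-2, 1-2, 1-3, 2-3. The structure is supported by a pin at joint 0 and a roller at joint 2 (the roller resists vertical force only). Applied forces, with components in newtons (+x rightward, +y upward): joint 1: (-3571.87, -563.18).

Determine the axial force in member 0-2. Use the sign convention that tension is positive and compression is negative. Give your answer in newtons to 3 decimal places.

-1724.065

N=4 nodes, M=5 members, R=3 reactions → 2N=8, M+R=8
member 0 (0-1): L=6.9520, (cx,cy)=(0.3536,0.9354)
member 1 (0-2): L=5.0500, (cx,cy)=(1.0000,0.0000)
member 2 (1-2): L=7.0005, (cx,cy)=(0.3703,-0.9289)
member 3 (1-3): L=5.4484, (cx,cy)=(0.9988,0.0486)
member 4 (2-3): L=7.3436, (cx,cy)=(0.3881,0.9216)
solve A·x = −loads:
  F[0-1] = -5226.2020 N (compression)
  F[0-2] = -1724.0647 N (compression)
  F[1-2] = +4656.3940 N (tension)
  F[1-3] = +0.0000 N (tension)
  F[2-3] = -0.0000 N (compression)
  Rx@0 = +3571.8700 N
  Ry@0 = +4888.6402 N
  Ry@2 = -4325.4602 N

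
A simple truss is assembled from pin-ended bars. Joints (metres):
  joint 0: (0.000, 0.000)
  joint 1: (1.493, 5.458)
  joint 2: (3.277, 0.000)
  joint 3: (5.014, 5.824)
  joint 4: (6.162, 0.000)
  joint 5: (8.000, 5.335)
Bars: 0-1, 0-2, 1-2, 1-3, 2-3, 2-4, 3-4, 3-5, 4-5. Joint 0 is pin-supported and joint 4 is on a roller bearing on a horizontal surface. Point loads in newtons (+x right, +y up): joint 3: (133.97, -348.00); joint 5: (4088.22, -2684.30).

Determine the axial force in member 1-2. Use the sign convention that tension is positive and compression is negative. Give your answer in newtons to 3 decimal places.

-4351.647

N=6 nodes, M=9 members, R=3 reactions → 2N=12, M+R=12
member 0 (0-1): L=5.6585, (cx,cy)=(0.2639,0.9646)
member 1 (0-2): L=3.2770, (cx,cy)=(1.0000,0.0000)
member 2 (1-2): L=5.7422, (cx,cy)=(0.3107,-0.9505)
member 3 (1-3): L=3.5400, (cx,cy)=(0.9946,0.1034)
member 4 (2-3): L=6.0775, (cx,cy)=(0.2858,0.9583)
member 5 (2-4): L=2.8850, (cx,cy)=(1.0000,0.0000)
member 6 (3-4): L=5.9361, (cx,cy)=(0.1934,-0.9811)
member 7 (3-5): L=3.0258, (cx,cy)=(0.9869,-0.1616)
member 8 (4-5): L=5.6427, (cx,cy)=(0.3257,0.9455)
solve A·x = −loads:
  F[0-1] = +4563.7231 N (tension)
  F[0-2] = +3018.0514 N (tension)
  F[1-2] = -4351.6474 N (compression)
  F[1-3] = +2569.9001 N (tension)
  F[2-3] = +4316.3459 N (tension)
  F[2-4] = +432.4173 N (tension)
  F[3-4] = -5633.4622 N (compression)
  F[3-5] = +4808.4911 N (tension)
  F[4-5] = -2017.2043 N (compression)
  Rx@0 = -4222.1900 N
  Ry@0 = -4402.0017 N
  Ry@4 = +7434.3017 N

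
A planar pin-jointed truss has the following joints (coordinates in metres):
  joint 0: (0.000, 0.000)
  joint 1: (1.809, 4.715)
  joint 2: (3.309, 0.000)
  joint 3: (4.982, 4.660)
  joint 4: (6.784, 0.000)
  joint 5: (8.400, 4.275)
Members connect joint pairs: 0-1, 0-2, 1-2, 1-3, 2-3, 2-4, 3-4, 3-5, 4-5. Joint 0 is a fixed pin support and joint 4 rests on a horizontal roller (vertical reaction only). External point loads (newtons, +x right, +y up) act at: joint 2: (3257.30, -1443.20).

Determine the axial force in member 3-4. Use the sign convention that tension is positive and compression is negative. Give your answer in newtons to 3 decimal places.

-754.741

N=6 nodes, M=9 members, R=3 reactions → 2N=12, M+R=12
member 0 (0-1): L=5.0501, (cx,cy)=(0.3582,0.9336)
member 1 (0-2): L=3.3090, (cx,cy)=(1.0000,0.0000)
member 2 (1-2): L=4.9479, (cx,cy)=(0.3032,-0.9529)
member 3 (1-3): L=3.1735, (cx,cy)=(0.9998,-0.0173)
member 4 (2-3): L=4.9512, (cx,cy)=(0.3379,0.9412)
member 5 (2-4): L=3.4750, (cx,cy)=(1.0000,0.0000)
member 6 (3-4): L=4.9963, (cx,cy)=(0.3607,-0.9327)
member 7 (3-5): L=3.4396, (cx,cy)=(0.9937,-0.1119)
member 8 (4-5): L=4.5702, (cx,cy)=(0.3536,0.9354)
solve A·x = −loads:
  F[0-1] = -791.7999 N (compression)
  F[0-2] = +3540.9301 N (tension)
  F[1-2] = +785.2547 N (tension)
  F[1-3] = -521.7679 N (compression)
  F[2-3] = +738.3261 N (tension)
  F[2-4] = +272.2114 N (tension)
  F[3-4] = -754.7415 N (compression)
  F[3-5] = +0.0000 N (tension)
  F[4-5] = -0.0000 N (compression)
  Rx@0 = -3257.3000 N
  Ry@0 = +739.2571 N
  Ry@4 = +703.9429 N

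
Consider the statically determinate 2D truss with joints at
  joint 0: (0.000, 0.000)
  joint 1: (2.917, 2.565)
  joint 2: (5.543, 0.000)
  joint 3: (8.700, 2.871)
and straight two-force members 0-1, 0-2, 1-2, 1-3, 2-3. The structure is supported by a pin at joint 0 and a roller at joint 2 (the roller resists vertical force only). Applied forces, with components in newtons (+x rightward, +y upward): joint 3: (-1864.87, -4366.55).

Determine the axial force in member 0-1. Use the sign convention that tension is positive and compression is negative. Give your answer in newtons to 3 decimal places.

N=4 nodes, M=5 members, R=3 reactions → 2N=8, M+R=8
member 0 (0-1): L=3.8843, (cx,cy)=(0.7510,0.6603)
member 1 (0-2): L=5.5430, (cx,cy)=(1.0000,0.0000)
member 2 (1-2): L=3.6708, (cx,cy)=(0.7154,-0.6987)
member 3 (1-3): L=5.7911, (cx,cy)=(0.9986,0.0528)
member 4 (2-3): L=4.2672, (cx,cy)=(0.7398,0.6728)
solve A·x = −loads:
  F[0-1] = +2303.4160 N (tension)
  F[0-2] = -3594.6519 N (compression)
  F[1-2] = -1940.6907 N (compression)
  F[1-3] = +3122.4494 N (tension)
  F[2-3] = -6735.3333 N (compression)
  Rx@0 = +1864.8700 N
  Ry@0 = -1521.0457 N
  Ry@2 = +5887.5957 N

2303.416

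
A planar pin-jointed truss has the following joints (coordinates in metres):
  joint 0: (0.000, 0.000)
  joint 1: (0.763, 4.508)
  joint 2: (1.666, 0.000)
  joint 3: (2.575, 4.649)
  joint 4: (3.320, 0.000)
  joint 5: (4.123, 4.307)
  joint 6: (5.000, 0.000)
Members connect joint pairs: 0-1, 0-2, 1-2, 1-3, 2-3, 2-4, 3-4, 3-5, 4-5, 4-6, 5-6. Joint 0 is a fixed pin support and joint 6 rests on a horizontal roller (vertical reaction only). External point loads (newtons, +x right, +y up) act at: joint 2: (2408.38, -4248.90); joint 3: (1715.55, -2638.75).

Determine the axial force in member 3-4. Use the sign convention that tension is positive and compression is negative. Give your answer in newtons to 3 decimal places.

-4059.268

N=7 nodes, M=11 members, R=3 reactions → 2N=14, M+R=14
member 0 (0-1): L=4.5721, (cx,cy)=(0.1669,0.9860)
member 1 (0-2): L=1.6660, (cx,cy)=(1.0000,0.0000)
member 2 (1-2): L=4.5976, (cx,cy)=(0.1964,-0.9805)
member 3 (1-3): L=1.8175, (cx,cy)=(0.9970,0.0776)
member 4 (2-3): L=4.7370, (cx,cy)=(0.1919,0.9814)
member 5 (2-4): L=1.6540, (cx,cy)=(1.0000,0.0000)
member 6 (3-4): L=4.7083, (cx,cy)=(0.1582,-0.9874)
member 7 (3-5): L=1.5853, (cx,cy)=(0.9765,-0.2157)
member 8 (4-5): L=4.3812, (cx,cy)=(0.1833,0.9831)
member 9 (4-6): L=1.6800, (cx,cy)=(1.0000,0.0000)
member 10 (5-6): L=4.3954, (cx,cy)=(0.1995,-0.9799)
solve A·x = −loads:
  F[0-1] = -2553.6517 N (compression)
  F[0-2] = +4550.0865 N (tension)
  F[1-2] = +2495.1465 N (tension)
  F[1-3] = -918.9952 N (compression)
  F[2-3] = +1836.4830 N (tension)
  F[2-4] = +2279.3686 N (tension)
  F[3-4] = -4059.2684 N (compression)
  F[3-5] = -1676.5445 N (compression)
  F[4-5] = +4077.1969 N (tension)
  F[4-6] = +889.7891 N (tension)
  F[5-6] = -4459.4784 N (compression)
  Rx@0 = -4123.9300 N
  Ry@0 = +2517.8419 N
  Ry@6 = +4369.8081 N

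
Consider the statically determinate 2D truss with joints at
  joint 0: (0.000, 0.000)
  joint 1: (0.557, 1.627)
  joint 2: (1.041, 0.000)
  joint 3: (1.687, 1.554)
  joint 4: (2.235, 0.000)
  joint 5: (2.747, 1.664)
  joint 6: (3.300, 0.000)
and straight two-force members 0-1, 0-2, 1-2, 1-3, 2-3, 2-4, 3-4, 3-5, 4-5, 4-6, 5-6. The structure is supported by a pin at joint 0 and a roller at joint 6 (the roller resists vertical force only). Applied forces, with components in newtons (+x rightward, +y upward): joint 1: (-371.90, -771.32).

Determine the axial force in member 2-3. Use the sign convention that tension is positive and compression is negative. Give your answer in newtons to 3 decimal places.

N=7 nodes, M=11 members, R=3 reactions → 2N=14, M+R=14
member 0 (0-1): L=1.7197, (cx,cy)=(0.3239,0.9461)
member 1 (0-2): L=1.0410, (cx,cy)=(1.0000,0.0000)
member 2 (1-2): L=1.6975, (cx,cy)=(0.2851,-0.9585)
member 3 (1-3): L=1.1324, (cx,cy)=(0.9979,-0.0645)
member 4 (2-3): L=1.6829, (cx,cy)=(0.3839,0.9234)
member 5 (2-4): L=1.1940, (cx,cy)=(1.0000,0.0000)
member 6 (3-4): L=1.6478, (cx,cy)=(0.3326,-0.9431)
member 7 (3-5): L=1.0657, (cx,cy)=(0.9947,0.1032)
member 8 (4-5): L=1.7410, (cx,cy)=(0.2941,0.9558)
member 9 (4-6): L=1.0650, (cx,cy)=(1.0000,0.0000)
member 10 (5-6): L=1.7535, (cx,cy)=(0.3154,-0.9490)
solve A·x = −loads:
  F[0-1] = -871.4660 N (compression)
  F[0-2] = -89.6381 N (compression)
  F[1-2] = +50.3982 N (tension)
  F[1-3] = +75.4249 N (tension)
  F[2-3] = -52.3136 N (compression)
  F[2-4] = -55.1871 N (compression)
  F[3-4] = +60.2455 N (tension)
  F[3-5] = +35.3403 N (tension)
  F[4-5] = -59.4450 N (compression)
  F[4-6] = -17.6696 N (compression)
  F[5-6] = +56.0277 N (tension)
  Rx@0 = +371.9000 N
  Ry@0 = +824.4885 N
  Ry@6 = -53.1685 N

-52.314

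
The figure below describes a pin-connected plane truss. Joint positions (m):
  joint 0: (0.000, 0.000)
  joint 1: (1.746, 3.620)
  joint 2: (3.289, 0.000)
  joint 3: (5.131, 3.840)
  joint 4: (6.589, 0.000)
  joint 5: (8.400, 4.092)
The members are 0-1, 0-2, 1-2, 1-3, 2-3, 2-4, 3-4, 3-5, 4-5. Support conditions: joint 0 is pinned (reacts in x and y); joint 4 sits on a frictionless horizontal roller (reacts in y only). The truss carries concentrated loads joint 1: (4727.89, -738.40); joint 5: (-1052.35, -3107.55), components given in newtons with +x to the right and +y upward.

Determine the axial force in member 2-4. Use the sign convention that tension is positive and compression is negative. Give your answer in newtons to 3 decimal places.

N=6 nodes, M=9 members, R=3 reactions → 2N=12, M+R=12
member 0 (0-1): L=4.0191, (cx,cy)=(0.4344,0.9007)
member 1 (0-2): L=3.2890, (cx,cy)=(1.0000,0.0000)
member 2 (1-2): L=3.9351, (cx,cy)=(0.3921,-0.9199)
member 3 (1-3): L=3.3921, (cx,cy)=(0.9979,0.0649)
member 4 (2-3): L=4.2589, (cx,cy)=(0.4325,0.9016)
member 5 (2-4): L=3.3000, (cx,cy)=(1.0000,0.0000)
member 6 (3-4): L=4.1075, (cx,cy)=(0.3550,-0.9349)
member 7 (3-5): L=3.2787, (cx,cy)=(0.9970,0.0769)
member 8 (4-5): L=4.4748, (cx,cy)=(0.4047,0.9144)
solve A·x = −loads:
  F[0-1] = +2503.9709 N (tension)
  F[0-2] = +2587.7425 N (tension)
  F[1-2] = -3416.8721 N (compression)
  F[1-3] = -2305.1593 N (compression)
  F[2-3] = +3486.1689 N (tension)
  F[2-4] = -259.8191 N (compression)
  F[3-4] = -3174.7009 N (compression)
  F[3-5] = +335.3607 N (tension)
  F[4-5] = -3426.4733 N (compression)
  Rx@0 = -3675.5400 N
  Ry@0 = -2255.3419 N
  Ry@4 = +6101.2919 N

-259.819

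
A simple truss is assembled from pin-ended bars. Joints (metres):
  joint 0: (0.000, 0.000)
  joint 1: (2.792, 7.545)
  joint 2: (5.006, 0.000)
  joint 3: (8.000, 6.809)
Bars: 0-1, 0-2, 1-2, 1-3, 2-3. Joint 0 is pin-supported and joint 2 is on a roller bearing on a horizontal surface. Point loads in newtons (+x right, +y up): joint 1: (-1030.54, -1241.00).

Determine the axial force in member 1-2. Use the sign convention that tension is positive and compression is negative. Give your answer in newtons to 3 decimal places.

N=4 nodes, M=5 members, R=3 reactions → 2N=8, M+R=8
member 0 (0-1): L=8.0450, (cx,cy)=(0.3470,0.9378)
member 1 (0-2): L=5.0060, (cx,cy)=(1.0000,0.0000)
member 2 (1-2): L=7.8631, (cx,cy)=(0.2816,-0.9595)
member 3 (1-3): L=5.2597, (cx,cy)=(0.9902,-0.1399)
member 4 (2-3): L=7.4382, (cx,cy)=(0.4025,0.9154)
solve A·x = −loads:
  F[0-1] = -2241.3844 N (compression)
  F[0-2] = -252.6739 N (compression)
  F[1-2] = +897.3840 N (tension)
  F[1-3] = -0.0000 N (compression)
  F[2-3] = +0.0000 N (tension)
  Rx@0 = +1030.5400 N
  Ry@0 = +2102.0772 N
  Ry@2 = -861.0772 N

897.384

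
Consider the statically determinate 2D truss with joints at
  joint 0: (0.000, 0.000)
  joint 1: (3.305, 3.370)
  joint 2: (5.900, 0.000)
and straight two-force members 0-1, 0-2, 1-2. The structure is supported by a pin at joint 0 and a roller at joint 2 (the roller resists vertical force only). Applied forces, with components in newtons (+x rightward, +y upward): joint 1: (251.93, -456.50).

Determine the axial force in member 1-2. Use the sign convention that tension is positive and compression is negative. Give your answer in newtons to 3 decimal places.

N=3 nodes, M=3 members, R=3 reactions → 2N=6, M+R=6
member 0 (0-1): L=4.7202, (cx,cy)=(0.7002,0.7140)
member 1 (0-2): L=5.9000, (cx,cy)=(1.0000,0.0000)
member 2 (1-2): L=4.2533, (cx,cy)=(0.6101,-0.7923)
solve A·x = −loads:
  F[0-1] = -79.6736 N (compression)
  F[0-2] = +307.7165 N (tension)
  F[1-2] = -504.3636 N (compression)
  Rx@0 = -251.9300 N
  Ry@0 = +56.8836 N
  Ry@2 = +399.6164 N

-504.364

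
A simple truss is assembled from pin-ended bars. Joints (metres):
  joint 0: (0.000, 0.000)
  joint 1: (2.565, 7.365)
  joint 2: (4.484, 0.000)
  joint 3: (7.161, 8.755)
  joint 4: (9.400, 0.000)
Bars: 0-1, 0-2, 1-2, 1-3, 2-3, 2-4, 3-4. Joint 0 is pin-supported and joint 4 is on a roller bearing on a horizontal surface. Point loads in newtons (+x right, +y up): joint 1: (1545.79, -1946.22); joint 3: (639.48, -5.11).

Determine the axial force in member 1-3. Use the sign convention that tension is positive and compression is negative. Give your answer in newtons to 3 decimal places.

N=5 nodes, M=7 members, R=3 reactions → 2N=10, M+R=10
member 0 (0-1): L=7.7989, (cx,cy)=(0.3289,0.9444)
member 1 (0-2): L=4.4840, (cx,cy)=(1.0000,0.0000)
member 2 (1-2): L=7.6109, (cx,cy)=(0.2521,-0.9677)
member 3 (1-3): L=4.8016, (cx,cy)=(0.9572,0.2895)
member 4 (2-3): L=9.1551, (cx,cy)=(0.2924,0.9563)
member 5 (2-4): L=4.9160, (cx,cy)=(1.0000,0.0000)
member 6 (3-4): L=9.0368, (cx,cy)=(0.2478,-0.9688)
solve A·x = −loads:
  F[0-1] = +413.3734 N (tension)
  F[0-2] = +2049.3142 N (tension)
  F[1-2] = -2646.6685 N (compression)
  F[1-3] = -775.7223 N (compression)
  F[2-3] = +2678.2096 N (tension)
  F[2-4] = +598.8669 N (tension)
  F[3-4] = -2417.0704 N (compression)
  Rx@0 = -2185.2700 N
  Ry@0 = -390.3761 N
  Ry@4 = +2341.7061 N

-775.722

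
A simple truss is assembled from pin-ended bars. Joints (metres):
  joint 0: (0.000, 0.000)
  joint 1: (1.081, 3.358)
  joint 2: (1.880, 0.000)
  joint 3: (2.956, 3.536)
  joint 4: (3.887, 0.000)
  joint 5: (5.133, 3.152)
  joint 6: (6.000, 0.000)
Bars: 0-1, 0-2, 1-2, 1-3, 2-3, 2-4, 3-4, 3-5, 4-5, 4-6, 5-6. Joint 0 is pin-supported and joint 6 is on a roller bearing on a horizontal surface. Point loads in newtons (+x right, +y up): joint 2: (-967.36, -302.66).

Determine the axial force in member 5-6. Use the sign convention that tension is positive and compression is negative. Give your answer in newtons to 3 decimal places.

N=7 nodes, M=11 members, R=3 reactions → 2N=14, M+R=14
member 0 (0-1): L=3.5277, (cx,cy)=(0.3064,0.9519)
member 1 (0-2): L=1.8800, (cx,cy)=(1.0000,0.0000)
member 2 (1-2): L=3.4517, (cx,cy)=(0.2315,-0.9728)
member 3 (1-3): L=1.8834, (cx,cy)=(0.9955,0.0945)
member 4 (2-3): L=3.6961, (cx,cy)=(0.2911,0.9567)
member 5 (2-4): L=2.0070, (cx,cy)=(1.0000,0.0000)
member 6 (3-4): L=3.6565, (cx,cy)=(0.2546,-0.9670)
member 7 (3-5): L=2.2106, (cx,cy)=(0.9848,-0.1737)
member 8 (4-5): L=3.3893, (cx,cy)=(0.3676,0.9300)
member 9 (4-6): L=2.1130, (cx,cy)=(1.0000,0.0000)
member 10 (5-6): L=3.2691, (cx,cy)=(0.2652,-0.9642)
solve A·x = −loads:
  F[0-1] = -218.3298 N (compression)
  F[0-2] = -900.4569 N (compression)
  F[1-2] = +202.5252 N (tension)
  F[1-3] = -114.2946 N (compression)
  F[2-3] = +110.4178 N (tension)
  F[2-4] = +81.6383 N (tension)
  F[3-4] = -87.2255 N (compression)
  F[3-5] = -60.3469 N (compression)
  F[4-5] = +90.7022 N (tension)
  F[4-6] = +26.0852 N (tension)
  F[5-6] = -98.3556 N (compression)
  Rx@0 = +967.3600 N
  Ry@0 = +207.8265 N
  Ry@6 = +94.8335 N

-98.356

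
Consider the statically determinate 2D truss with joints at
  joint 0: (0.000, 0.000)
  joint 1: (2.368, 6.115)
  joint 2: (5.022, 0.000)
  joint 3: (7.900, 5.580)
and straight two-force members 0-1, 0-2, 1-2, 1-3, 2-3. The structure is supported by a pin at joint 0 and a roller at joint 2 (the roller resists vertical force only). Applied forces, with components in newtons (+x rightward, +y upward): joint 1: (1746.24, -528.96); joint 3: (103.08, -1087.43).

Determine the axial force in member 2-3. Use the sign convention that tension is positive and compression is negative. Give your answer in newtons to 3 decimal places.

-1154.734

N=4 nodes, M=5 members, R=3 reactions → 2N=8, M+R=8
member 0 (0-1): L=6.5575, (cx,cy)=(0.3611,0.9325)
member 1 (0-2): L=5.0220, (cx,cy)=(1.0000,0.0000)
member 2 (1-2): L=6.6661, (cx,cy)=(0.3981,-0.9173)
member 3 (1-3): L=5.5578, (cx,cy)=(0.9954,-0.0963)
member 4 (2-3): L=6.2785, (cx,cy)=(0.4584,0.8888)
solve A·x = −loads:
  F[0-1] = +2771.4849 N (tension)
  F[0-2] = +848.4983 N (tension)
  F[1-2] = -3460.6937 N (compression)
  F[1-3] = +635.3507 N (tension)
  F[2-3] = -1154.7342 N (compression)
  Rx@0 = -1849.3200 N
  Ry@0 = -2584.4699 N
  Ry@2 = +4200.8599 N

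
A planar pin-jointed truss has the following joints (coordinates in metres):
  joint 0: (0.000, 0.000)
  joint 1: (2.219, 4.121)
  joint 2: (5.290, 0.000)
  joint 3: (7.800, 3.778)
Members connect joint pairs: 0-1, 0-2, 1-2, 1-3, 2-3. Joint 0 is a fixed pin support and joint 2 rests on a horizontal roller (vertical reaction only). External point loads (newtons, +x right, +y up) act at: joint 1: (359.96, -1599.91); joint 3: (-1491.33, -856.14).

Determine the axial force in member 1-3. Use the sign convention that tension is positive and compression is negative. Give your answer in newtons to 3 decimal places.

-888.016

N=4 nodes, M=5 members, R=3 reactions → 2N=8, M+R=8
member 0 (0-1): L=4.6804, (cx,cy)=(0.4741,0.8805)
member 1 (0-2): L=5.2900, (cx,cy)=(1.0000,0.0000)
member 2 (1-2): L=5.1394, (cx,cy)=(0.5975,-0.8018)
member 3 (1-3): L=5.5915, (cx,cy)=(0.9981,-0.0613)
member 4 (2-3): L=4.5358, (cx,cy)=(0.5534,0.8329)
solve A·x = −loads:
  F[0-1] = -1484.6971 N (compression)
  F[0-2] = -427.4754 N (compression)
  F[1-2] = -297.0712 N (compression)
  F[1-3] = -888.0157 N (compression)
  F[2-3] = -1093.2637 N (compression)
  Rx@0 = +1131.3700 N
  Ry@0 = +1307.2329 N
  Ry@2 = +1148.8171 N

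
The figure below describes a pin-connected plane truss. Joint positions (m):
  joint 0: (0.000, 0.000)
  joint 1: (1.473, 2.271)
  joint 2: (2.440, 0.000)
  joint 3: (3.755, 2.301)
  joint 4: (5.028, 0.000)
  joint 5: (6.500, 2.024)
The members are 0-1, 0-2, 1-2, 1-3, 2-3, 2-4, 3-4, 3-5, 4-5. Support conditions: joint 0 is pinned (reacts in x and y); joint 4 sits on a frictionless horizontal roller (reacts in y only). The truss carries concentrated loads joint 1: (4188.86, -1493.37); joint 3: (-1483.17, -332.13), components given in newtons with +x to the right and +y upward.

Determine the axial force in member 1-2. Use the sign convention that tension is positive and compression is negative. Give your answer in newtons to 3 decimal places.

-1752.114

N=6 nodes, M=9 members, R=3 reactions → 2N=12, M+R=12
member 0 (0-1): L=2.7069, (cx,cy)=(0.5442,0.8390)
member 1 (0-2): L=2.4400, (cx,cy)=(1.0000,0.0000)
member 2 (1-2): L=2.4683, (cx,cy)=(0.3918,-0.9201)
member 3 (1-3): L=2.2822, (cx,cy)=(0.9999,0.0131)
member 4 (2-3): L=2.6503, (cx,cy)=(0.4962,0.8682)
member 5 (2-4): L=2.5880, (cx,cy)=(1.0000,0.0000)
member 6 (3-4): L=2.6297, (cx,cy)=(0.4841,-0.8750)
member 7 (3-5): L=2.7589, (cx,cy)=(0.9949,-0.1004)
member 8 (4-5): L=2.5027, (cx,cy)=(0.5882,0.8087)
solve A·x = −loads:
  F[0-1] = +87.3312 N (tension)
  F[0-2] = +2658.1670 N (tension)
  F[1-2] = -1752.1143 N (compression)
  F[1-3] = -3455.2153 N (compression)
  F[2-3] = +1856.7396 N (tension)
  F[2-4] = +1050.4705 N (tension)
  F[3-4] = -2169.9795 N (compression)
  F[3-5] = +0.0000 N (tension)
  F[4-5] = -0.0000 N (compression)
  Rx@0 = -2705.6900 N
  Ry@0 = -73.2687 N
  Ry@4 = +1898.7687 N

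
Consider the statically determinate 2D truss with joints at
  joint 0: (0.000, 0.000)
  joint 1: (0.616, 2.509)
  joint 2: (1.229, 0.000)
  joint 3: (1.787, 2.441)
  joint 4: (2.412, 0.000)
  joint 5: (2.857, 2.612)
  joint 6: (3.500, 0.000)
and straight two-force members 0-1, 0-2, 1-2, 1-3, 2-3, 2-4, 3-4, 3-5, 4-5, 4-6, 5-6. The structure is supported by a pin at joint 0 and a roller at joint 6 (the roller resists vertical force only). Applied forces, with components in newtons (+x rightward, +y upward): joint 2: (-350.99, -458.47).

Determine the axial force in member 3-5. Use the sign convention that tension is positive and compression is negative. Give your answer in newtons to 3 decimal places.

N=7 nodes, M=11 members, R=3 reactions → 2N=14, M+R=14
member 0 (0-1): L=2.5835, (cx,cy)=(0.2384,0.9712)
member 1 (0-2): L=1.2290, (cx,cy)=(1.0000,0.0000)
member 2 (1-2): L=2.5828, (cx,cy)=(0.2373,-0.9714)
member 3 (1-3): L=1.1730, (cx,cy)=(0.9983,-0.0580)
member 4 (2-3): L=2.5040, (cx,cy)=(0.2228,0.9749)
member 5 (2-4): L=1.1830, (cx,cy)=(1.0000,0.0000)
member 6 (3-4): L=2.5197, (cx,cy)=(0.2480,-0.9687)
member 7 (3-5): L=1.0836, (cx,cy)=(0.9875,0.1578)
member 8 (4-5): L=2.6496, (cx,cy)=(0.1679,0.9858)
member 9 (4-6): L=1.0880, (cx,cy)=(1.0000,0.0000)
member 10 (5-6): L=2.6900, (cx,cy)=(0.2390,-0.9710)
solve A·x = −loads:
  F[0-1] = -306.3162 N (compression)
  F[0-2] = -277.9535 N (compression)
  F[1-2] = +315.0676 N (tension)
  F[1-3] = -148.0635 N (compression)
  F[2-3] = +156.3362 N (tension)
  F[2-4] = +112.9755 N (tension)
  F[3-4] = -177.5538 N (compression)
  F[3-5] = -69.8096 N (compression)
  F[4-5] = +174.4835 N (tension)
  F[4-6] = +39.6308 N (tension)
  F[5-6] = -165.7947 N (compression)
  Rx@0 = +350.9900 N
  Ry@0 = +297.4815 N
  Ry@6 = +160.9885 N

-69.810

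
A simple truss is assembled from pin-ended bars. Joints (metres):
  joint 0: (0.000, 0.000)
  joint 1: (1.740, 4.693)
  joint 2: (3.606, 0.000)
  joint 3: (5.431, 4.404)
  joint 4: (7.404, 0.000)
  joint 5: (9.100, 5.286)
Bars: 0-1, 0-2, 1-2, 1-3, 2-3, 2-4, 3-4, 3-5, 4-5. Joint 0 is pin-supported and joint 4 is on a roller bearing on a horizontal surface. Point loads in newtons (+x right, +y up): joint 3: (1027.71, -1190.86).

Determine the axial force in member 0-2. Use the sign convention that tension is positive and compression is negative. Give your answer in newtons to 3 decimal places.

918.721

N=6 nodes, M=9 members, R=3 reactions → 2N=12, M+R=12
member 0 (0-1): L=5.0052, (cx,cy)=(0.3476,0.9376)
member 1 (0-2): L=3.6060, (cx,cy)=(1.0000,0.0000)
member 2 (1-2): L=5.0504, (cx,cy)=(0.3695,-0.9292)
member 3 (1-3): L=3.7023, (cx,cy)=(0.9969,-0.0781)
member 4 (2-3): L=4.7672, (cx,cy)=(0.3828,0.9238)
member 5 (2-4): L=3.7980, (cx,cy)=(1.0000,0.0000)
member 6 (3-4): L=4.8258, (cx,cy)=(0.4088,-0.9126)
member 7 (3-5): L=3.7735, (cx,cy)=(0.9723,0.2337)
member 8 (4-5): L=5.5514, (cx,cy)=(0.3055,0.9522)
solve A·x = −loads:
  F[0-1] = +313.5128 N (tension)
  F[0-2] = +918.7205 N (tension)
  F[1-2] = -335.9867 N (compression)
  F[1-3] = +233.8427 N (tension)
  F[2-3] = +337.9577 N (tension)
  F[2-4] = +665.2013 N (tension)
  F[3-4] = -1627.0152 N (compression)
  F[3-5] = +0.0000 N (tension)
  F[4-5] = -0.0000 N (compression)
  Rx@0 = -1027.7100 N
  Ry@0 = -293.9584 N
  Ry@4 = +1484.8184 N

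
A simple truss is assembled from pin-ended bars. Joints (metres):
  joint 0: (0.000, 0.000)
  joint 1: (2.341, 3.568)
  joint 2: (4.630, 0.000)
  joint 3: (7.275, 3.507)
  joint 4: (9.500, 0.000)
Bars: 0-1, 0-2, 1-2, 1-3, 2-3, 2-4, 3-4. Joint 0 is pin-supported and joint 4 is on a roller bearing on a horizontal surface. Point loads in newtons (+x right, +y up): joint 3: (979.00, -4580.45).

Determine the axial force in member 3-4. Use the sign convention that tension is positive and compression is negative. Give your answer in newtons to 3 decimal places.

N=5 nodes, M=7 members, R=3 reactions → 2N=10, M+R=10
member 0 (0-1): L=4.2674, (cx,cy)=(0.5486,0.8361)
member 1 (0-2): L=4.6300, (cx,cy)=(1.0000,0.0000)
member 2 (1-2): L=4.2391, (cx,cy)=(0.5400,-0.8417)
member 3 (1-3): L=4.9344, (cx,cy)=(0.9999,-0.0124)
member 4 (2-3): L=4.3926, (cx,cy)=(0.6021,0.7984)
member 5 (2-4): L=4.8700, (cx,cy)=(1.0000,0.0000)
member 6 (3-4): L=4.1533, (cx,cy)=(0.5357,-0.8444)
solve A·x = −loads:
  F[0-1] = -850.8344 N (compression)
  F[0-2] = +1445.7461 N (tension)
  F[1-2] = +858.8592 N (tension)
  F[1-3] = -930.5758 N (compression)
  F[2-3] = -905.4375 N (compression)
  F[2-4] = +2454.7111 N (tension)
  F[3-4] = -4582.0605 N (compression)
  Rx@0 = -979.0000 N
  Ry@0 = +711.3840 N
  Ry@4 = +3869.0660 N

-4582.060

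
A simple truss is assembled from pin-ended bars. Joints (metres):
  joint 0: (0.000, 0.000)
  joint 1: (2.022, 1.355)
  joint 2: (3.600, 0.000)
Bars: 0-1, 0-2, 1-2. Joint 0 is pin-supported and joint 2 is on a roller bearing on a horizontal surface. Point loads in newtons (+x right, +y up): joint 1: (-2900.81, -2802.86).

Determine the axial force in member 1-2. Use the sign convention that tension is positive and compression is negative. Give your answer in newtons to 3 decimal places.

-740.548

N=3 nodes, M=3 members, R=3 reactions → 2N=6, M+R=6
member 0 (0-1): L=2.4340, (cx,cy)=(0.8307,0.5567)
member 1 (0-2): L=3.6000, (cx,cy)=(1.0000,0.0000)
member 2 (1-2): L=2.0799, (cx,cy)=(0.7587,-0.6515)
solve A·x = −loads:
  F[0-1] = -4168.2467 N (compression)
  F[0-2] = +561.8383 N (tension)
  F[1-2] = -740.5478 N (compression)
  Rx@0 = +2900.8100 N
  Ry@0 = +2320.4196 N
  Ry@2 = +482.4404 N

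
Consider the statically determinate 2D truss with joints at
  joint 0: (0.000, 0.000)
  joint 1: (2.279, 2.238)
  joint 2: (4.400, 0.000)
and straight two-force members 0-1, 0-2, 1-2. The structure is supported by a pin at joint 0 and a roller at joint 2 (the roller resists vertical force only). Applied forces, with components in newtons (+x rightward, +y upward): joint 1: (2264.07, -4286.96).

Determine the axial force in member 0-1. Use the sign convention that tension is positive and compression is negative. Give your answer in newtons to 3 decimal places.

-1305.800

N=3 nodes, M=3 members, R=3 reactions → 2N=6, M+R=6
member 0 (0-1): L=3.1941, (cx,cy)=(0.7135,0.7007)
member 1 (0-2): L=4.4000, (cx,cy)=(1.0000,0.0000)
member 2 (1-2): L=3.0834, (cx,cy)=(0.6879,-0.7258)
solve A·x = −loads:
  F[0-1] = -1305.7999 N (compression)
  F[0-2] = +3195.7525 N (tension)
  F[1-2] = -4645.8024 N (compression)
  Rx@0 = -2264.0700 N
  Ry@0 = +914.9212 N
  Ry@2 = +3372.0388 N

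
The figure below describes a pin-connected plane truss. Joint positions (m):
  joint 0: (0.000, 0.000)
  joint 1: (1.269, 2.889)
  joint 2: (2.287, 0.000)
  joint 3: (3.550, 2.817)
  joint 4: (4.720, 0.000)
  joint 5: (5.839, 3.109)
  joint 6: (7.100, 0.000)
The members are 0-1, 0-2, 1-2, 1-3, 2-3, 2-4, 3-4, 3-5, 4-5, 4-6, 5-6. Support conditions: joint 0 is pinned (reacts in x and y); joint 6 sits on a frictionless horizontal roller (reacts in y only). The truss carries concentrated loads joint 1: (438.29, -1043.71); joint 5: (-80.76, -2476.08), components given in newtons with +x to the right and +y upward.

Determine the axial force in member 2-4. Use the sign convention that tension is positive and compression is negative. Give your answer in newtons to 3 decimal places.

N=7 nodes, M=11 members, R=3 reactions → 2N=14, M+R=14
member 0 (0-1): L=3.1554, (cx,cy)=(0.4022,0.9156)
member 1 (0-2): L=2.2870, (cx,cy)=(1.0000,0.0000)
member 2 (1-2): L=3.0631, (cx,cy)=(0.3323,-0.9432)
member 3 (1-3): L=2.2821, (cx,cy)=(0.9995,-0.0315)
member 4 (2-3): L=3.0872, (cx,cy)=(0.4091,0.9125)
member 5 (2-4): L=2.4330, (cx,cy)=(1.0000,0.0000)
member 6 (3-4): L=3.0503, (cx,cy)=(0.3836,-0.9235)
member 7 (3-5): L=2.3075, (cx,cy)=(0.9920,0.1265)
member 8 (4-5): L=3.3042, (cx,cy)=(0.3387,0.9409)
member 9 (4-6): L=2.3800, (cx,cy)=(1.0000,0.0000)
member 10 (5-6): L=3.3550, (cx,cy)=(0.3759,-0.9267)
solve A·x = −loads:
  F[0-1] = -1260.3706 N (compression)
  F[0-2] = +864.4070 N (tension)
  F[1-2] = +150.1908 N (tension)
  F[1-3] = -995.5773 N (compression)
  F[2-3] = -155.2397 N (compression)
  F[2-4] = +977.8320 N (tension)
  F[3-4] = -25.4998 N (compression)
  F[3-5] = -1057.3105 N (compression)
  F[4-5] = +25.0283 N (tension)
  F[4-6] = +959.5752 N (tension)
  F[5-6] = -2553.0305 N (compression)
  Rx@0 = -357.5300 N
  Ry@0 = +1153.9539 N
  Ry@6 = +2365.8361 N

977.832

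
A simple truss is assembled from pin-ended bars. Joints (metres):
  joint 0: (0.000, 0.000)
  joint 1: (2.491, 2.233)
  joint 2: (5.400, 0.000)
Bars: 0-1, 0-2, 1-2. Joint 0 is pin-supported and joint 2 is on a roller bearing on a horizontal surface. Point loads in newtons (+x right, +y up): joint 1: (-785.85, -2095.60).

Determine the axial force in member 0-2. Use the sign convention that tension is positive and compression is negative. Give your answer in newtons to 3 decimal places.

N=3 nodes, M=3 members, R=3 reactions → 2N=6, M+R=6
member 0 (0-1): L=3.3454, (cx,cy)=(0.7446,0.6675)
member 1 (0-2): L=5.4000, (cx,cy)=(1.0000,0.0000)
member 2 (1-2): L=3.6672, (cx,cy)=(0.7932,-0.6089)
solve A·x = −loads:
  F[0-1] = -2178.1048 N (compression)
  F[0-2] = +836.0007 N (tension)
  F[1-2] = -1053.9038 N (compression)
  Rx@0 = +785.8500 N
  Ry@0 = +1453.8710 N
  Ry@2 = +641.7290 N

836.001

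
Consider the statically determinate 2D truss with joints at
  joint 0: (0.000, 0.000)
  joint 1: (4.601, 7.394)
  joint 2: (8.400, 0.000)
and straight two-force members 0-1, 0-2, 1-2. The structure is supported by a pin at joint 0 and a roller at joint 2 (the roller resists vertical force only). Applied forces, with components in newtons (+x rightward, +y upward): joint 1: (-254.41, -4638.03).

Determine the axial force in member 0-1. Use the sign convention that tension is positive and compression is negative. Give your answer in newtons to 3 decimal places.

-2734.313

N=3 nodes, M=3 members, R=3 reactions → 2N=6, M+R=6
member 0 (0-1): L=8.7086, (cx,cy)=(0.5283,0.8490)
member 1 (0-2): L=8.4000, (cx,cy)=(1.0000,0.0000)
member 2 (1-2): L=8.3129, (cx,cy)=(0.4570,-0.8895)
solve A·x = −loads:
  F[0-1] = -2734.3128 N (compression)
  F[0-2] = +1190.1980 N (tension)
  F[1-2] = -2604.3562 N (compression)
  Rx@0 = +254.4100 N
  Ry@0 = +2321.5457 N
  Ry@2 = +2316.4843 N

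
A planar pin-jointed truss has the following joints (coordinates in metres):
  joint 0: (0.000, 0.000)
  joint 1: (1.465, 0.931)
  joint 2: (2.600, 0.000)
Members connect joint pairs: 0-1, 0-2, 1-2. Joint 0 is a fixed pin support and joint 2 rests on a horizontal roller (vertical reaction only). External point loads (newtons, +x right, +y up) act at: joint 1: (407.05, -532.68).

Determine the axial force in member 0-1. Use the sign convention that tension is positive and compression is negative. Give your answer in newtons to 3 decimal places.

N=3 nodes, M=3 members, R=3 reactions → 2N=6, M+R=6
member 0 (0-1): L=1.7358, (cx,cy)=(0.8440,0.5364)
member 1 (0-2): L=2.6000, (cx,cy)=(1.0000,0.0000)
member 2 (1-2): L=1.4680, (cx,cy)=(0.7732,-0.6342)
solve A·x = −loads:
  F[0-1] = -161.7965 N (compression)
  F[0-2] = +543.6051 N (tension)
  F[1-2] = -703.0884 N (compression)
  Rx@0 = -407.0500 N
  Ry@0 = +86.7801 N
  Ry@2 = +445.8999 N

-161.796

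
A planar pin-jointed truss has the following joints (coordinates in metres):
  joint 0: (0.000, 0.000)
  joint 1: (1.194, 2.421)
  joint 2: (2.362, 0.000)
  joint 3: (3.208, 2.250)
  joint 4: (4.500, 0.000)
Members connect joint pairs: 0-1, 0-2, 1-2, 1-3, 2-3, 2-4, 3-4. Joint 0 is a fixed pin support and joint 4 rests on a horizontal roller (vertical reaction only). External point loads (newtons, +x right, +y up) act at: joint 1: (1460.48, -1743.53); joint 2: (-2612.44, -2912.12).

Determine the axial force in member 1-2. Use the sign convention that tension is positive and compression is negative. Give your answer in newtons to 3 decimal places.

N=5 nodes, M=7 members, R=3 reactions → 2N=10, M+R=10
member 0 (0-1): L=2.6994, (cx,cy)=(0.4423,0.8969)
member 1 (0-2): L=2.3620, (cx,cy)=(1.0000,0.0000)
member 2 (1-2): L=2.6880, (cx,cy)=(0.4345,-0.9007)
member 3 (1-3): L=2.0212, (cx,cy)=(0.9964,-0.0846)
member 4 (2-3): L=2.4038, (cx,cy)=(0.3519,0.9360)
member 5 (2-4): L=2.1380, (cx,cy)=(1.0000,0.0000)
member 6 (3-4): L=2.5946, (cx,cy)=(0.4980,-0.8672)
solve A·x = −loads:
  F[0-1] = -2094.8177 N (compression)
  F[0-2] = -225.3866 N (compression)
  F[1-2] = +391.1927 N (tension)
  F[1-3] = -2566.2348 N (compression)
  F[2-3] = +2734.7542 N (tension)
  F[2-4] = +1594.5544 N (tension)
  F[3-4] = -3202.1470 N (compression)
  Rx@0 = +1151.9600 N
  Ry@0 = +1878.7557 N
  Ry@4 = +2776.8943 N

391.193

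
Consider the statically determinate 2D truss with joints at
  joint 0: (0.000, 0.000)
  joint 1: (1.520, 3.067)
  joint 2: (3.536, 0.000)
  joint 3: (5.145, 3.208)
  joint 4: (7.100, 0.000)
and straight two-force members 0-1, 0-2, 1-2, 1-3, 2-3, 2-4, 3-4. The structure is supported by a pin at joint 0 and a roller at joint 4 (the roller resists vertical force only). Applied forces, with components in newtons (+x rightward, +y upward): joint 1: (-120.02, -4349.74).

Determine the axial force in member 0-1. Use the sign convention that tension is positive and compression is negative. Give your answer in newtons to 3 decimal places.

-3873.188

N=5 nodes, M=7 members, R=3 reactions → 2N=10, M+R=10
member 0 (0-1): L=3.4230, (cx,cy)=(0.4441,0.8960)
member 1 (0-2): L=3.5360, (cx,cy)=(1.0000,0.0000)
member 2 (1-2): L=3.6703, (cx,cy)=(0.5493,-0.8356)
member 3 (1-3): L=3.6277, (cx,cy)=(0.9992,0.0389)
member 4 (2-3): L=3.5889, (cx,cy)=(0.4483,0.8939)
member 5 (2-4): L=3.5640, (cx,cy)=(1.0000,0.0000)
member 6 (3-4): L=3.7568, (cx,cy)=(0.5204,-0.8539)
solve A·x = −loads:
  F[0-1] = -3873.1880 N (compression)
  F[0-2] = +1599.8911 N (tension)
  F[1-2] = -1098.7094 N (compression)
  F[1-3] = -997.1442 N (compression)
  F[2-3] = +1027.1333 N (tension)
  F[2-4] = +535.8983 N (tension)
  F[3-4] = -1029.7926 N (compression)
  Rx@0 = +120.0200 N
  Ry@0 = +3470.3733 N
  Ry@4 = +879.3667 N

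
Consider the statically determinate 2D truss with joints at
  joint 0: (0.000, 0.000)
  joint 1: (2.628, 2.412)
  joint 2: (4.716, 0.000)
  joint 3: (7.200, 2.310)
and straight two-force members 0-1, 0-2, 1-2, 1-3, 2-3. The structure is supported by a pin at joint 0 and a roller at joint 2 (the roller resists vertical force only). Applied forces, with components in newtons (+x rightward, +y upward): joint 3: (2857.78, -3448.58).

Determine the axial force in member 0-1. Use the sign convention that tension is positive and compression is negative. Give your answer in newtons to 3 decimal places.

N=4 nodes, M=5 members, R=3 reactions → 2N=8, M+R=8
member 0 (0-1): L=3.5671, (cx,cy)=(0.7367,0.6762)
member 1 (0-2): L=4.7160, (cx,cy)=(1.0000,0.0000)
member 2 (1-2): L=3.1902, (cx,cy)=(0.6545,-0.7561)
member 3 (1-3): L=4.5731, (cx,cy)=(0.9998,-0.0223)
member 4 (2-3): L=3.3921, (cx,cy)=(0.7323,0.6810)
solve A·x = −loads:
  F[0-1] = +4756.4608 N (tension)
  F[0-2] = -646.4715 N (compression)
  F[1-2] = -4443.1413 N (compression)
  F[1-3] = +6413.8867 N (tension)
  F[2-3] = -4853.9711 N (compression)
  Rx@0 = -2857.7800 N
  Ry@0 = -3216.2308 N
  Ry@2 = +6664.8108 N

4756.461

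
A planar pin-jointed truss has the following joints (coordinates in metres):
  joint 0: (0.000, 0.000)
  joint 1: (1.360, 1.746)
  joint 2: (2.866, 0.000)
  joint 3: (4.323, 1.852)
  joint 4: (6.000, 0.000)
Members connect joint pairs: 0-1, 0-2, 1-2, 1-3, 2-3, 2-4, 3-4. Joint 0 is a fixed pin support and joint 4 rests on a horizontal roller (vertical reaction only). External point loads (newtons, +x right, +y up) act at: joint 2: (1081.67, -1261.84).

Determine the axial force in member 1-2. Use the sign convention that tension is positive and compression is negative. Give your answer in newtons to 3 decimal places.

N=5 nodes, M=7 members, R=3 reactions → 2N=10, M+R=10
member 0 (0-1): L=2.2132, (cx,cy)=(0.6145,0.7889)
member 1 (0-2): L=2.8660, (cx,cy)=(1.0000,0.0000)
member 2 (1-2): L=2.3058, (cx,cy)=(0.6531,-0.7572)
member 3 (1-3): L=2.9649, (cx,cy)=(0.9994,0.0358)
member 4 (2-3): L=2.3564, (cx,cy)=(0.6183,0.7859)
member 5 (2-4): L=3.1340, (cx,cy)=(1.0000,0.0000)
member 6 (3-4): L=2.4984, (cx,cy)=(0.6712,-0.7413)
solve A·x = −loads:
  F[0-1] = -835.4536 N (compression)
  F[0-2] = +1595.0592 N (tension)
  F[1-2] = +820.8252 N (tension)
  F[1-3] = -1050.1788 N (compression)
  F[2-3] = +814.6784 N (tension)
  F[2-4] = +545.7846 N (tension)
  F[3-4] = -813.1267 N (compression)
  Rx@0 = -1081.6700 N
  Ry@0 = +659.1011 N
  Ry@4 = +602.7389 N

820.825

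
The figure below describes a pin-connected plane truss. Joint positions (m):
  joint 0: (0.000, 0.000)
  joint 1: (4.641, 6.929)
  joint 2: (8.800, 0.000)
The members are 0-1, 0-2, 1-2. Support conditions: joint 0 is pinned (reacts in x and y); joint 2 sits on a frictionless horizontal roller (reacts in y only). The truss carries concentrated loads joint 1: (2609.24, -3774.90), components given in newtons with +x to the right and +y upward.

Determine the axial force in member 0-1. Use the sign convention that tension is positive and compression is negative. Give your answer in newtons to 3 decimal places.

N=3 nodes, M=3 members, R=3 reactions → 2N=6, M+R=6
member 0 (0-1): L=8.3397, (cx,cy)=(0.5565,0.8308)
member 1 (0-2): L=8.8000, (cx,cy)=(1.0000,0.0000)
member 2 (1-2): L=8.0814, (cx,cy)=(0.5146,-0.8574)
solve A·x = −loads:
  F[0-1] = +325.4631 N (tension)
  F[0-2] = +2428.1206 N (tension)
  F[1-2] = -4718.0832 N (compression)
  Rx@0 = -2609.2400 N
  Ry@0 = -270.4108 N
  Ry@2 = +4045.3108 N

325.463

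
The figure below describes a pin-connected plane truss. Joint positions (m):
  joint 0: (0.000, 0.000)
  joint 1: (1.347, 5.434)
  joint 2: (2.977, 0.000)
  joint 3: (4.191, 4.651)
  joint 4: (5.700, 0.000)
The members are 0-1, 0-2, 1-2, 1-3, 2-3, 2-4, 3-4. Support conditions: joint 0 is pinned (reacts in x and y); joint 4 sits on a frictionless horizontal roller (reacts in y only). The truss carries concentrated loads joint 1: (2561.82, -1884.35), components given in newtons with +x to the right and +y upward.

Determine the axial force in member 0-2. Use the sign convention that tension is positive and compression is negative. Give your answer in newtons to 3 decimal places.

N=5 nodes, M=7 members, R=3 reactions → 2N=10, M+R=10
member 0 (0-1): L=5.5985, (cx,cy)=(0.2406,0.9706)
member 1 (0-2): L=2.9770, (cx,cy)=(1.0000,0.0000)
member 2 (1-2): L=5.6732, (cx,cy)=(0.2873,-0.9578)
member 3 (1-3): L=2.9498, (cx,cy)=(0.9641,-0.2654)
member 4 (2-3): L=4.8068, (cx,cy)=(0.2526,0.9676)
member 5 (2-4): L=2.7230, (cx,cy)=(1.0000,0.0000)
member 6 (3-4): L=4.8897, (cx,cy)=(0.3086,-0.9512)
solve A·x = −loads:
  F[0-1] = +1033.5827 N (tension)
  F[0-2] = +2313.1381 N (tension)
  F[1-2] = -2561.3290 N (compression)
  F[1-3] = -1635.9130 N (compression)
  F[2-3] = +2535.5301 N (tension)
  F[2-4] = +936.8616 N (tension)
  F[3-4] = -3035.7487 N (compression)
  Rx@0 = -2561.8200 N
  Ry@0 = -1003.2201 N
  Ry@4 = +2887.5701 N

2313.138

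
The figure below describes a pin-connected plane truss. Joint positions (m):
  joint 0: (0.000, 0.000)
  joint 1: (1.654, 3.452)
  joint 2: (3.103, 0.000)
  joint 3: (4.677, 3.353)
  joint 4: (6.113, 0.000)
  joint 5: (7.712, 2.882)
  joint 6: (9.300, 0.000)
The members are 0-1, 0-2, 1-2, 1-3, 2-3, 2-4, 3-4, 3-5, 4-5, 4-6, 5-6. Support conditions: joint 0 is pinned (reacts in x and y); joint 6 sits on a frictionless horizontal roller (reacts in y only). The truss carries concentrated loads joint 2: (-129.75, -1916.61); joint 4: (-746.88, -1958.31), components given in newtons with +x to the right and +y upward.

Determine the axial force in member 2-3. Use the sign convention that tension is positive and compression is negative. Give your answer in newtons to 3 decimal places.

-99.149

N=7 nodes, M=11 members, R=3 reactions → 2N=14, M+R=14
member 0 (0-1): L=3.8278, (cx,cy)=(0.4321,0.9018)
member 1 (0-2): L=3.1030, (cx,cy)=(1.0000,0.0000)
member 2 (1-2): L=3.7438, (cx,cy)=(0.3870,-0.9221)
member 3 (1-3): L=3.0246, (cx,cy)=(0.9995,-0.0327)
member 4 (2-3): L=3.7041, (cx,cy)=(0.4249,0.9052)
member 5 (2-4): L=3.0100, (cx,cy)=(1.0000,0.0000)
member 6 (3-4): L=3.6476, (cx,cy)=(0.3937,-0.9192)
member 7 (3-5): L=3.0713, (cx,cy)=(0.9882,-0.1534)
member 8 (4-5): L=3.2959, (cx,cy)=(0.4852,0.8744)
member 9 (4-6): L=3.1870, (cx,cy)=(1.0000,0.0000)
member 10 (5-6): L=3.2905, (cx,cy)=(0.4826,-0.8758)
solve A·x = −loads:
  F[0-1] = -2160.2999 N (compression)
  F[0-2] = +56.8409 N (tension)
  F[1-2] = +2175.9511 N (tension)
  F[1-3] = -1776.6068 N (compression)
  F[2-3] = -99.1494 N (compression)
  F[2-4] = +1070.9072 N (tension)
  F[3-4] = +365.5579 N (tension)
  F[3-5] = -1985.1849 N (compression)
  F[4-5] = +1855.2368 N (tension)
  F[4-6] = +1061.6285 N (tension)
  F[5-6] = -2199.8320 N (compression)
  Rx@0 = +876.6300 N
  Ry@0 = +1948.2114 N
  Ry@6 = +1926.7086 N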